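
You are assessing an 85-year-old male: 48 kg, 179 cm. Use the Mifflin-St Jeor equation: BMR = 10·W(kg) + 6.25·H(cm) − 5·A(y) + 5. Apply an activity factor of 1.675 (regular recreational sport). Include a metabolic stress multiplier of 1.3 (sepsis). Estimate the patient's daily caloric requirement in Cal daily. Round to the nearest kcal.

2567 Cal daily

Mifflin-St Jeor (male): BMR = 10(48) + 6.25(179) − 5(85) + 5 = 480 + 1118.75 − 425 + 5 = 1178.75 kcal/day.
TEE = BMR × activity factor = 1178.75 × 1.675 = 1974.4063 kcal/day.
Apply stress factor: 1974.4063 × 1.3 = 2566.7281 kcal/day.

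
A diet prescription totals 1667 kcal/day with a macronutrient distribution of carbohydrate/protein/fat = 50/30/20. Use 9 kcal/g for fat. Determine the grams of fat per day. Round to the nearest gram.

37 g/day

Fat energy = 20% × 1667 = 333.4 kcal.
At 9 kcal/g: 333.4 ÷ 9 = 37.0444 g.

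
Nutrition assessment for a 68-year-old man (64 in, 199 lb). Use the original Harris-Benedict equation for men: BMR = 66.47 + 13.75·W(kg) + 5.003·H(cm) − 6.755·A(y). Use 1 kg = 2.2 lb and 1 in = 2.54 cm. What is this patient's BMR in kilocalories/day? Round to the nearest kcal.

1664 kilocalories/day

Convert to metric: weight = 199 ÷ 2.2 = 90.4545 kg; height = 64 × 2.54 = 162.56 cm.
Harris-Benedict: BMR = 66.47 + 13.75(90.4545) + 5.003(162.56) − 6.755(68) = 1664.1677 kcal/day.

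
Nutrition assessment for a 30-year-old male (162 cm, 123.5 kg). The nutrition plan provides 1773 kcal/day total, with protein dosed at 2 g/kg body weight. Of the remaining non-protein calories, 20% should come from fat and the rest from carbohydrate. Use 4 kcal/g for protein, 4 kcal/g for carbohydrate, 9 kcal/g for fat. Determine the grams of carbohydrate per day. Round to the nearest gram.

Protein = 2 × 123.5 = 247 g → 247 × 4 = 988 kcal.
Non-protein calories = 1773 − 988 = 785 kcal.
Fat: 20% × 785 = 157 kcal; carbohydrate: 628 kcal.
Carbohydrate: 628 kcal ÷ 4 kcal/g = 157 g.

157 g/day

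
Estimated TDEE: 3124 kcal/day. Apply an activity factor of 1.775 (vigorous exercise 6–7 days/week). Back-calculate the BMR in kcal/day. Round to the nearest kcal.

1760 kcal/day

BMR = TEE ÷ activity factor = 3124 ÷ 1.775 = 1760 kcal/day.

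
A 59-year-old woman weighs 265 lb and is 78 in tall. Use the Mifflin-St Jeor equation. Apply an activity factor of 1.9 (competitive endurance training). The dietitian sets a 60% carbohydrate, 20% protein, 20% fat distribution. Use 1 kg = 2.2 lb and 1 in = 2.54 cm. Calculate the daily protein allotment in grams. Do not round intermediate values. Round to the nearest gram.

189 g/day

Convert to metric: weight = 265 ÷ 2.2 = 120.4545 kg; height = 78 × 2.54 = 198.12 cm.
Mifflin-St Jeor (female): BMR = 10(120.4545) + 6.25(198.12) − 5(59) − 161 = 1204.5455 + 1238.25 − 295 − 161 = 1986.7955 kcal/day.
TEE = 1986.7955 × 1.9 = 3774.9114 kcal/day.
Protein energy = 20% × 3774.9114 = 754.9823 kcal.
Protein = 754.9823 ÷ 4 kcal/g = 188.7456 g.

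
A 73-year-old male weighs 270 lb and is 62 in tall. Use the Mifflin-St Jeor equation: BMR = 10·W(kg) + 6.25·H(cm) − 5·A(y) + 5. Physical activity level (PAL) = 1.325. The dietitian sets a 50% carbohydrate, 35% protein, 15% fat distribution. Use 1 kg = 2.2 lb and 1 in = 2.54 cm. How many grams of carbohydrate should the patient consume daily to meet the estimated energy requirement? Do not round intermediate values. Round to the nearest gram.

Convert to metric: weight = 270 ÷ 2.2 = 122.7273 kg; height = 62 × 2.54 = 157.48 cm.
Mifflin-St Jeor (male): BMR = 10(122.7273) + 6.25(157.48) − 5(73) + 5 = 1227.2727 + 984.25 − 365 + 5 = 1851.5227 kcal/day.
TEE = 1851.5227 × 1.325 = 2453.2676 kcal/day.
Carbohydrate energy = 50% × 2453.2676 = 1226.6338 kcal.
Carbohydrate = 1226.6338 ÷ 4 kcal/g = 306.6585 g.

307 g/day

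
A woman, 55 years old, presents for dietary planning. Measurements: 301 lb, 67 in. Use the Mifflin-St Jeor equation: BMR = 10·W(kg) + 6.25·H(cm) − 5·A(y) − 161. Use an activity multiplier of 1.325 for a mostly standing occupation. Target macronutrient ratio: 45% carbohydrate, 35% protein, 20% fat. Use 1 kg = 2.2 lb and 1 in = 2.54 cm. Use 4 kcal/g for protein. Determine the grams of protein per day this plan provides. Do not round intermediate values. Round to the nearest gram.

Convert to metric: weight = 301 ÷ 2.2 = 136.8182 kg; height = 67 × 2.54 = 170.18 cm.
Mifflin-St Jeor (female): BMR = 10(136.8182) + 6.25(170.18) − 5(55) − 161 = 1368.1818 + 1063.625 − 275 − 161 = 1995.8068 kcal/day.
TEE = 1995.8068 × 1.325 = 2644.444 kcal/day.
Protein energy = 35% × 2644.444 = 925.5554 kcal.
Protein = 925.5554 ÷ 4 kcal/g = 231.3889 g.

231 g/day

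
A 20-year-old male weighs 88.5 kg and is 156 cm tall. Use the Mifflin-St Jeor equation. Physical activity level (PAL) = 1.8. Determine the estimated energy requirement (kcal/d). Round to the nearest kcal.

3177 kcal/d

Mifflin-St Jeor (male): BMR = 10(88.5) + 6.25(156) − 5(20) + 5 = 885 + 975 − 100 + 5 = 1765 kcal/day.
TEE = BMR × activity factor = 1765 × 1.8 = 3177 kcal/day.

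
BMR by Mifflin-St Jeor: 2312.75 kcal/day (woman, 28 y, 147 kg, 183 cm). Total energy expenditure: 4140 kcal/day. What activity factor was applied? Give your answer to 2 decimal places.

1.79

Activity factor = TEE ÷ BMR = 4140 ÷ 2312.75 = 1.79.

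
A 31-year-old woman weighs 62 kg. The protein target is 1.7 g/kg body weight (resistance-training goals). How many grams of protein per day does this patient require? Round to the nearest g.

105 g/day

Protein = 1.7 g/kg × 62 kg = 105.4 g/day.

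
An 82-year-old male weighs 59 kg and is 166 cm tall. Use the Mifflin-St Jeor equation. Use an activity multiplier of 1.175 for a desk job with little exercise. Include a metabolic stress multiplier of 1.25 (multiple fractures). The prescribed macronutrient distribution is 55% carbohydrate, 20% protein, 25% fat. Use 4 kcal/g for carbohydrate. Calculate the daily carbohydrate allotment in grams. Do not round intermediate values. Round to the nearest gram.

Mifflin-St Jeor (male): BMR = 10(59) + 6.25(166) − 5(82) + 5 = 590 + 1037.5 − 410 + 5 = 1222.5 kcal/day.
TEE = 1222.5 × 1.175 = 1436.4375 kcal/day.
With stress factor 1.25: 1436.4375 × 1.25 = 1795.5469 kcal/day.
Carbohydrate energy = 55% × 1795.5469 = 987.5508 kcal.
Carbohydrate = 987.5508 ÷ 4 kcal/g = 246.8877 g.

247 g/day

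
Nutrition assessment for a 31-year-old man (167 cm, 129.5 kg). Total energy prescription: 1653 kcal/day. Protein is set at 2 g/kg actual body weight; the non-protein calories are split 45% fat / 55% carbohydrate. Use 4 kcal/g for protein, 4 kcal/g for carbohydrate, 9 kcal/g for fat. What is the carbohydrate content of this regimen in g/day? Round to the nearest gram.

85 g/day

Protein = 2 × 129.5 = 259 g → 259 × 4 = 1036 kcal.
Non-protein calories = 1653 − 1036 = 617 kcal.
Fat: 45% × 617 = 277.65 kcal; carbohydrate: 339.35 kcal.
Carbohydrate: 339.35 kcal ÷ 4 kcal/g = 84.8375 g.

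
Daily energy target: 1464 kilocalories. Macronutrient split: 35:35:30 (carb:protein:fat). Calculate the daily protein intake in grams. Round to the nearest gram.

Protein energy = 35% × 1464 = 512.4 kcal.
At 4 kcal/g: 512.4 ÷ 4 = 128.1 g.

128 g/day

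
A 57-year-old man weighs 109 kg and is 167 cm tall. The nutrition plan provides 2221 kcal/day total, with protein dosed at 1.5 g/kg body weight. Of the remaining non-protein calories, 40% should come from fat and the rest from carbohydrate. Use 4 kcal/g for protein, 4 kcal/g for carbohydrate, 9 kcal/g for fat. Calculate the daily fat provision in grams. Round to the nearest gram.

70 g/day

Protein = 1.5 × 109 = 163.5 g → 163.5 × 4 = 654 kcal.
Non-protein calories = 2221 − 654 = 1567 kcal.
Fat: 40% × 1567 = 626.8 kcal; carbohydrate: 940.2 kcal.
Fat: 626.8 kcal ÷ 9 kcal/g = 69.6444 g.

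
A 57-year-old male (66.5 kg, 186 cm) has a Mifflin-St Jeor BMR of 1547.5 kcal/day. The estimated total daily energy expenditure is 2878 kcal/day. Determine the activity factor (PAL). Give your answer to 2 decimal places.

1.86

Activity factor = TEE ÷ BMR = 2878 ÷ 1547.5 = 1.86.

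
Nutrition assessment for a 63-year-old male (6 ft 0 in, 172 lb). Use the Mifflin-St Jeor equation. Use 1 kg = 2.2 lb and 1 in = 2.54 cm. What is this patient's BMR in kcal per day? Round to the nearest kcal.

Convert to metric: weight = 172 ÷ 2.2 = 78.1818 kg; height = (6×12 + 0) × 2.54 = 72 × 2.54 = 182.88 cm.
Mifflin-St Jeor (male): BMR = 10(78.1818) + 6.25(182.88) − 5(63) + 5 = 781.8182 + 1143 − 315 + 5 = 1614.8182 kcal/day.

1615 kcal per day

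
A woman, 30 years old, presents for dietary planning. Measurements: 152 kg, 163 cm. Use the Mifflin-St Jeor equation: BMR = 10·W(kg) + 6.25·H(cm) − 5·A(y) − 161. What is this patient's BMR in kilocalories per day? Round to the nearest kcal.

Mifflin-St Jeor (female): BMR = 10(152) + 6.25(163) − 5(30) − 161 = 1520 + 1018.75 − 150 − 161 = 2227.75 kcal/day.

2228 kilocalories per day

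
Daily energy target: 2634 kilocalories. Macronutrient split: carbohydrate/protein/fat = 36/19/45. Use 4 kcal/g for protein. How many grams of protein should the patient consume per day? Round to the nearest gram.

125 g/day

Protein energy = 19% × 2634 = 500.46 kcal.
At 4 kcal/g: 500.46 ÷ 4 = 125.115 g.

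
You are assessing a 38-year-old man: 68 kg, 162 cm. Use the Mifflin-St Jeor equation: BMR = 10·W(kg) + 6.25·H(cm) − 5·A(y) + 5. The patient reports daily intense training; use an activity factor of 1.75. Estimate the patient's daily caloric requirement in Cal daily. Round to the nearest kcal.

Mifflin-St Jeor (male): BMR = 10(68) + 6.25(162) − 5(38) + 5 = 680 + 1012.5 − 190 + 5 = 1507.5 kcal/day.
TEE = BMR × activity factor = 1507.5 × 1.75 = 2638.125 kcal/day.

2638 Cal daily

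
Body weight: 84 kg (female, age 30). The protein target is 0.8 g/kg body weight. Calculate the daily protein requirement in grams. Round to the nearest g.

Protein = 0.8 g/kg × 84 kg = 67.2 g/day.

67 g/day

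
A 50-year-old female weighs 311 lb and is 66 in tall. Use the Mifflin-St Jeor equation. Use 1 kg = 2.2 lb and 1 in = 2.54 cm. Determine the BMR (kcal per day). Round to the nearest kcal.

2050 kcal per day

Convert to metric: weight = 311 ÷ 2.2 = 141.3636 kg; height = 66 × 2.54 = 167.64 cm.
Mifflin-St Jeor (female): BMR = 10(141.3636) + 6.25(167.64) − 5(50) − 161 = 1413.6364 + 1047.75 − 250 − 161 = 2050.3864 kcal/day.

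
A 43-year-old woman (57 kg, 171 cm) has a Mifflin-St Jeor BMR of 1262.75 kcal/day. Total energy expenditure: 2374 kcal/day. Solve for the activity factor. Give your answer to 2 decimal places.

Activity factor = TEE ÷ BMR = 2374 ÷ 1262.75 = 1.88.

1.88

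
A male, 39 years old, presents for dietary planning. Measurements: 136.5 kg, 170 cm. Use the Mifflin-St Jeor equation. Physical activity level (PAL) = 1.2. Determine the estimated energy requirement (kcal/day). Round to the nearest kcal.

Mifflin-St Jeor (male): BMR = 10(136.5) + 6.25(170) − 5(39) + 5 = 1365 + 1062.5 − 195 + 5 = 2237.5 kcal/day.
TEE = BMR × activity factor = 2237.5 × 1.2 = 2685 kcal/day.

2685 kcal/day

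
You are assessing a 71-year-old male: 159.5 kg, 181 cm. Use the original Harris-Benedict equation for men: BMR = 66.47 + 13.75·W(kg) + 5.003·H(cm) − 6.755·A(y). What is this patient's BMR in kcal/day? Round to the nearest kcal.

Harris-Benedict: BMR = 66.47 + 13.75(159.5) + 5.003(181) − 6.755(71) = 2685.533 kcal/day.

2686 kcal/day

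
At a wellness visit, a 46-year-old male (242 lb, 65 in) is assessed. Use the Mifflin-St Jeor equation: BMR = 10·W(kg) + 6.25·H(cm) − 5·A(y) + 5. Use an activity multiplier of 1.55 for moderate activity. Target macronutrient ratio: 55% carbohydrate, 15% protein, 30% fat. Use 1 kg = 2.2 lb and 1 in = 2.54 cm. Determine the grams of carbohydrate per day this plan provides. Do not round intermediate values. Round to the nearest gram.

406 g/day

Convert to metric: weight = 242 ÷ 2.2 = 110 kg; height = 65 × 2.54 = 165.1 cm.
Mifflin-St Jeor (male): BMR = 10(110) + 6.25(165.1) − 5(46) + 5 = 1100 + 1031.875 − 230 + 5 = 1906.875 kcal/day.
TEE = 1906.875 × 1.55 = 2955.6563 kcal/day.
Carbohydrate energy = 55% × 2955.6563 = 1625.6109 kcal.
Carbohydrate = 1625.6109 ÷ 4 kcal/g = 406.4027 g.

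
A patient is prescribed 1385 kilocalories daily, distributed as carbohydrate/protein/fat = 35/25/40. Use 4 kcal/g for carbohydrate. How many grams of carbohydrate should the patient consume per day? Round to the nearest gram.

Carbohydrate energy = 35% × 1385 = 484.75 kcal.
At 4 kcal/g: 484.75 ÷ 4 = 121.1875 g.

121 g/day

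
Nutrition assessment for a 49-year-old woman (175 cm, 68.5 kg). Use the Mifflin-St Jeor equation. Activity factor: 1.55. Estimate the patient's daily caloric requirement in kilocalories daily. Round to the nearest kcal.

Mifflin-St Jeor (female): BMR = 10(68.5) + 6.25(175) − 5(49) − 161 = 685 + 1093.75 − 245 − 161 = 1372.75 kcal/day.
TEE = BMR × activity factor = 1372.75 × 1.55 = 2127.7625 kcal/day.

2128 kilocalories daily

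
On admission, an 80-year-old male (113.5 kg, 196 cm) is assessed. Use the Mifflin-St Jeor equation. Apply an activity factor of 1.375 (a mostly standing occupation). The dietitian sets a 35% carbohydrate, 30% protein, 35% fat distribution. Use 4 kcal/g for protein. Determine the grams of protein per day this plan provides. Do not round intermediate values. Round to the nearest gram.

Mifflin-St Jeor (male): BMR = 10(113.5) + 6.25(196) − 5(80) + 5 = 1135 + 1225 − 400 + 5 = 1965 kcal/day.
TEE = 1965 × 1.375 = 2701.875 kcal/day.
Protein energy = 30% × 2701.875 = 810.5625 kcal.
Protein = 810.5625 ÷ 4 kcal/g = 202.6406 g.

203 g/day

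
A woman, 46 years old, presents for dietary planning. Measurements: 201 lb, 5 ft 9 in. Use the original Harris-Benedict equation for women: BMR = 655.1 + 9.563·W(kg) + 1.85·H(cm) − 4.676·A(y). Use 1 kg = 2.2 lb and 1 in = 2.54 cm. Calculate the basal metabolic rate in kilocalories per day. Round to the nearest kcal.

1638 kilocalories per day

Convert to metric: weight = 201 ÷ 2.2 = 91.3636 kg; height = (5×12 + 9) × 2.54 = 69 × 2.54 = 175.26 cm.
Harris-Benedict: BMR = 655.1 + 9.563(91.3636) + 1.85(175.26) − 4.676(46) = 1637.9455 kcal/day.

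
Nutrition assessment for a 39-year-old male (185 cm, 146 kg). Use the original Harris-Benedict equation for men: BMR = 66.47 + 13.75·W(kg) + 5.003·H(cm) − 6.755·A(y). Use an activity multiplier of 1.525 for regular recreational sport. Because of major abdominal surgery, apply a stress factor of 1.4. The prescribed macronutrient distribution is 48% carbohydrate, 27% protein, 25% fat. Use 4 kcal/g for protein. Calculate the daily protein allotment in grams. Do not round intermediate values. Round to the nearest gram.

Harris-Benedict: BMR = 66.47 + 13.75(146) + 5.003(185) − 6.755(39) = 2736.08 kcal/day.
TEE = 2736.08 × 1.525 = 4172.522 kcal/day.
With stress factor 1.4: 4172.522 × 1.4 = 5841.5308 kcal/day.
Protein energy = 27% × 5841.5308 = 1577.2133 kcal.
Protein = 1577.2133 ÷ 4 kcal/g = 394.3033 g.

394 g/day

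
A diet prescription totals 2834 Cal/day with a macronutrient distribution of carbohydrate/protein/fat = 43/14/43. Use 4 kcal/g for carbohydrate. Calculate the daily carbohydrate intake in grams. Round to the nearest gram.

305 g/day

Carbohydrate energy = 43% × 2834 = 1218.62 kcal.
At 4 kcal/g: 1218.62 ÷ 4 = 304.655 g.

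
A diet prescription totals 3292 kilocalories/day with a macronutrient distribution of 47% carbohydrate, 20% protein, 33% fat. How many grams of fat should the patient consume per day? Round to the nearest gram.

Fat energy = 33% × 3292 = 1086.36 kcal.
At 9 kcal/g: 1086.36 ÷ 9 = 120.7067 g.

121 g/day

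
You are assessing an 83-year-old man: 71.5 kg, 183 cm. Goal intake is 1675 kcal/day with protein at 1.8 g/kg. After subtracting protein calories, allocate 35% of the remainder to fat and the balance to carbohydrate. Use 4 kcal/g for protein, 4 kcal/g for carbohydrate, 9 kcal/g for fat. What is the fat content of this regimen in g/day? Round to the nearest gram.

45 g/day

Protein = 1.8 × 71.5 = 128.7 g → 128.7 × 4 = 514.8 kcal.
Non-protein calories = 1675 − 514.8 = 1160.2 kcal.
Fat: 35% × 1160.2 = 406.07 kcal; carbohydrate: 754.13 kcal.
Fat: 406.07 kcal ÷ 9 kcal/g = 45.1189 g.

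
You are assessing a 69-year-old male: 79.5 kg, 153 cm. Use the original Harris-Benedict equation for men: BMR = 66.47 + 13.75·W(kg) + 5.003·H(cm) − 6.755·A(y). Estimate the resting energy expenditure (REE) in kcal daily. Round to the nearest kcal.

Harris-Benedict: BMR = 66.47 + 13.75(79.5) + 5.003(153) − 6.755(69) = 1458.959 kcal/day.

1459 kcal daily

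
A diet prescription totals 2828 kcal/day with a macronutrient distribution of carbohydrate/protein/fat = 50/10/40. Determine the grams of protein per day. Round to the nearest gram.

Protein energy = 10% × 2828 = 282.8 kcal.
At 4 kcal/g: 282.8 ÷ 4 = 70.7 g.

71 g/day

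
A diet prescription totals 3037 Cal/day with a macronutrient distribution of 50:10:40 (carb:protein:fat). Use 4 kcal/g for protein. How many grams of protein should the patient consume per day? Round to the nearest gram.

76 g/day

Protein energy = 10% × 3037 = 303.7 kcal.
At 4 kcal/g: 303.7 ÷ 4 = 75.925 g.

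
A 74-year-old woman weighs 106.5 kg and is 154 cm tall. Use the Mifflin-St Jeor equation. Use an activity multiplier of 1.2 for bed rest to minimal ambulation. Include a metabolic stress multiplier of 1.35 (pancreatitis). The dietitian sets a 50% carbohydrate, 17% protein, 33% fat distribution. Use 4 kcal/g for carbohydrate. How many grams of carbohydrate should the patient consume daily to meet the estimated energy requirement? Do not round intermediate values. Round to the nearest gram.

Mifflin-St Jeor (female): BMR = 10(106.5) + 6.25(154) − 5(74) − 161 = 1065 + 962.5 − 370 − 161 = 1496.5 kcal/day.
TEE = 1496.5 × 1.2 = 1795.8 kcal/day.
With stress factor 1.35: 1795.8 × 1.35 = 2424.33 kcal/day.
Carbohydrate energy = 50% × 2424.33 = 1212.165 kcal.
Carbohydrate = 1212.165 ÷ 4 kcal/g = 303.0413 g.

303 g/day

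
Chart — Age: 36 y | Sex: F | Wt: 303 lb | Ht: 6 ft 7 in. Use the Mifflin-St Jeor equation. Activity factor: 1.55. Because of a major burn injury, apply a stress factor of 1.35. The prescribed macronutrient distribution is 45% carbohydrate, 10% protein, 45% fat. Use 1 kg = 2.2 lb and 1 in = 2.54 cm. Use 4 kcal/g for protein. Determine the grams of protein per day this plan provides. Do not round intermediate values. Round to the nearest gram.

120 g/day

Convert to metric: weight = 303 ÷ 2.2 = 137.7273 kg; height = (6×12 + 7) × 2.54 = 79 × 2.54 = 200.66 cm.
Mifflin-St Jeor (female): BMR = 10(137.7273) + 6.25(200.66) − 5(36) − 161 = 1377.2727 + 1254.125 − 180 − 161 = 2290.3977 kcal/day.
TEE = 2290.3977 × 1.55 = 3550.1165 kcal/day.
With stress factor 1.35: 3550.1165 × 1.35 = 4792.6572 kcal/day.
Protein energy = 10% × 4792.6572 = 479.2657 kcal.
Protein = 479.2657 ÷ 4 kcal/g = 119.8164 g.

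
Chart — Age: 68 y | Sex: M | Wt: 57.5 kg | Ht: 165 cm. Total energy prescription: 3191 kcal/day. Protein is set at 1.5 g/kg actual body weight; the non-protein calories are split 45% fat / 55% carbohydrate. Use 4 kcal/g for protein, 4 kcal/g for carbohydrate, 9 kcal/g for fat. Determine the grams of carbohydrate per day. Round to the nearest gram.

Protein = 1.5 × 57.5 = 86.25 g → 86.25 × 4 = 345 kcal.
Non-protein calories = 3191 − 345 = 2846 kcal.
Fat: 45% × 2846 = 1280.7 kcal; carbohydrate: 1565.3 kcal.
Carbohydrate: 1565.3 kcal ÷ 4 kcal/g = 391.325 g.

391 g/day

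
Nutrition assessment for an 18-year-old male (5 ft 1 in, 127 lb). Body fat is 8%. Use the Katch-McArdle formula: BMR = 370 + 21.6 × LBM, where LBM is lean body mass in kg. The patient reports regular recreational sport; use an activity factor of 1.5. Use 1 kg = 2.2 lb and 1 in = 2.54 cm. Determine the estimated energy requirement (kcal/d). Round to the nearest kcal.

2276 kcal/d

Convert to metric: weight = 127 ÷ 2.2 = 57.7273 kg; height = (5×12 + 1) × 2.54 = 61 × 2.54 = 154.94 cm.
LBM = 57.7273 × (1 − 0.08) = 53.1091 kg. Katch-McArdle: BMR = 370 + 21.6 × 53.1091 = 1517.1564 kcal/day.
TEE = BMR × activity factor = 1517.1564 × 1.5 = 2275.7345 kcal/day.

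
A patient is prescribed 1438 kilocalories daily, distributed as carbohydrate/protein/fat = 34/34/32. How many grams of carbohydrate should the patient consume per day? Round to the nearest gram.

122 g/day

Carbohydrate energy = 34% × 1438 = 488.92 kcal.
At 4 kcal/g: 488.92 ÷ 4 = 122.23 g.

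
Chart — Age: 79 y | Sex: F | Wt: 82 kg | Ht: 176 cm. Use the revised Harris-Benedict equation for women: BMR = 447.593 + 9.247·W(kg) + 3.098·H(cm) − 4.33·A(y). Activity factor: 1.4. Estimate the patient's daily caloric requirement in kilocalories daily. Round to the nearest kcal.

1973 kilocalories daily

Harris-Benedict: BMR = 447.593 + 9.247(82) + 3.098(176) − 4.33(79) = 1409.025 kcal/day.
TEE = BMR × activity factor = 1409.025 × 1.4 = 1972.635 kcal/day.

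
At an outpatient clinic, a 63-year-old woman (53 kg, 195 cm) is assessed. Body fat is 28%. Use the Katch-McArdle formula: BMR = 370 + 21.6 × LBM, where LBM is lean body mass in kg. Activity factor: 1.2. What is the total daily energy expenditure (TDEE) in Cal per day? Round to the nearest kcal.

1433 Cal per day

LBM = 53 × (1 − 0.28) = 38.16 kg. Katch-McArdle: BMR = 370 + 21.6 × 38.16 = 1194.256 kcal/day.
TEE = BMR × activity factor = 1194.256 × 1.2 = 1433.1072 kcal/day.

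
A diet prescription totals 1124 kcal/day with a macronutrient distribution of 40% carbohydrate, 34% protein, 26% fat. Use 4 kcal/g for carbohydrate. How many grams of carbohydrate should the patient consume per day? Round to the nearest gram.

Carbohydrate energy = 40% × 1124 = 449.6 kcal.
At 4 kcal/g: 449.6 ÷ 4 = 112.4 g.

112 g/day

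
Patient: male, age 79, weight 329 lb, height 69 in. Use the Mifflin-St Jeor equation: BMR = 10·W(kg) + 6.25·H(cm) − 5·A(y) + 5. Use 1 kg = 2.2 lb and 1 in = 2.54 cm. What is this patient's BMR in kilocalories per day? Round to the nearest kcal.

2201 kilocalories per day

Convert to metric: weight = 329 ÷ 2.2 = 149.5455 kg; height = 69 × 2.54 = 175.26 cm.
Mifflin-St Jeor (male): BMR = 10(149.5455) + 6.25(175.26) − 5(79) + 5 = 1495.4545 + 1095.375 − 395 + 5 = 2200.8295 kcal/day.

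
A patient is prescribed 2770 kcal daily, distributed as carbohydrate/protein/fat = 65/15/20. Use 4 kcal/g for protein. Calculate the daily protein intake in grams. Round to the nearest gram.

104 g/day

Protein energy = 15% × 2770 = 415.5 kcal.
At 4 kcal/g: 415.5 ÷ 4 = 103.875 g.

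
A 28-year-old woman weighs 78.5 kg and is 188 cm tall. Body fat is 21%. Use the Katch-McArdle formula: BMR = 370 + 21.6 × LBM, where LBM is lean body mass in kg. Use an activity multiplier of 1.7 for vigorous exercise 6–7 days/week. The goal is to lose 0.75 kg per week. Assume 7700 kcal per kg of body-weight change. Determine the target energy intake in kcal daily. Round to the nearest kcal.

LBM = 78.5 × (1 − 0.21) = 62.015 kg. Katch-McArdle: BMR = 370 + 21.6 × 62.015 = 1709.524 kcal/day.
TEE = 1709.524 × 1.7 = 2906.1908 kcal/day.
Required daily deficit = 0.75 × 7700 ÷ 7 = 825 kcal/day.
Target intake = 2906.1908 − 825 = 2081.1908 kcal/day.

2081 kcal daily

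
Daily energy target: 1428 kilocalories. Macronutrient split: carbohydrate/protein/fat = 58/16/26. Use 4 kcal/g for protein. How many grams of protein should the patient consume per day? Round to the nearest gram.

Protein energy = 16% × 1428 = 228.48 kcal.
At 4 kcal/g: 228.48 ÷ 4 = 57.12 g.

57 g/day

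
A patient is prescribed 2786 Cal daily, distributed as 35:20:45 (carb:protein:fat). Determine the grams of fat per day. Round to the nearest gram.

139 g/day

Fat energy = 45% × 2786 = 1253.7 kcal.
At 9 kcal/g: 1253.7 ÷ 9 = 139.3 g.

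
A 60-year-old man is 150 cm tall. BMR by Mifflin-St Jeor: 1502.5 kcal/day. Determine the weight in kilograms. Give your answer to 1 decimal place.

1502.5 = 10·W + 6.25(150) − 5(60) + 5
10·W = 1502.5 − 642.5 = 860, so W = 86 kg.

86.0 kg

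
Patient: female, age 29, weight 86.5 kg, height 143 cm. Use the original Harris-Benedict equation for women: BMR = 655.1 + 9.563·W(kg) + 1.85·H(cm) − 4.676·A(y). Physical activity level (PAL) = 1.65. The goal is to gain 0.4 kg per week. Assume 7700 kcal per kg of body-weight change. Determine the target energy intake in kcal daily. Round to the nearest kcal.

Harris-Benedict: BMR = 655.1 + 9.563(86.5) + 1.85(143) − 4.676(29) = 1611.2455 kcal/day.
TEE = 1611.2455 × 1.65 = 2658.5551 kcal/day.
Required daily surplus = 0.4 × 7700 ÷ 7 = 440 kcal/day.
Target intake = 2658.5551 + 440 = 3098.5551 kcal/day.

3099 kcal daily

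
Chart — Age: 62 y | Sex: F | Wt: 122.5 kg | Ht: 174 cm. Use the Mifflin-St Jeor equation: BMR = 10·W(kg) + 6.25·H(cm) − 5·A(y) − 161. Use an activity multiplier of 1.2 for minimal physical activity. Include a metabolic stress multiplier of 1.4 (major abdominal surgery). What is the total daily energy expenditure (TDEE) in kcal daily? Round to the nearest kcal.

3094 kcal daily

Mifflin-St Jeor (female): BMR = 10(122.5) + 6.25(174) − 5(62) − 161 = 1225 + 1087.5 − 310 − 161 = 1841.5 kcal/day.
TEE = BMR × activity factor = 1841.5 × 1.2 = 2209.8 kcal/day.
Apply stress factor: 2209.8 × 1.4 = 3093.72 kcal/day.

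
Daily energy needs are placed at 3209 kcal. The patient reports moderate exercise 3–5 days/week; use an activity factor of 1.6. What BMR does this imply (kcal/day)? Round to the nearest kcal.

BMR = TEE ÷ activity factor = 3209 ÷ 1.6 = 2005.625 kcal/day.

2006 kcal/day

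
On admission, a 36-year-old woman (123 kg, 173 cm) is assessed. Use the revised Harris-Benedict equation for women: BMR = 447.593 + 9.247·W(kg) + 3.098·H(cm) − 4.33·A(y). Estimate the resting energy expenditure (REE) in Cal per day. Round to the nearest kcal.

Harris-Benedict: BMR = 447.593 + 9.247(123) + 3.098(173) − 4.33(36) = 1965.048 kcal/day.

1965 Cal per day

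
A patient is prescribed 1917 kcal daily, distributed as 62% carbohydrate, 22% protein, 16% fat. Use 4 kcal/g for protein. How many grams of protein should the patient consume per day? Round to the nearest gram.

105 g/day

Protein energy = 22% × 1917 = 421.74 kcal.
At 4 kcal/g: 421.74 ÷ 4 = 105.435 g.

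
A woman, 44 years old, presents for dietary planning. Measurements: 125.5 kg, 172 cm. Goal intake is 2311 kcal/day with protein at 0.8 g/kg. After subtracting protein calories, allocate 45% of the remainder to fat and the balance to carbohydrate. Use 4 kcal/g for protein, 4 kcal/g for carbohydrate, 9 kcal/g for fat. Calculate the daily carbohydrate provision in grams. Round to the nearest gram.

263 g/day

Protein = 0.8 × 125.5 = 100.4 g → 100.4 × 4 = 401.6 kcal.
Non-protein calories = 2311 − 401.6 = 1909.4 kcal.
Fat: 45% × 1909.4 = 859.23 kcal; carbohydrate: 1050.17 kcal.
Carbohydrate: 1050.17 kcal ÷ 4 kcal/g = 262.5425 g.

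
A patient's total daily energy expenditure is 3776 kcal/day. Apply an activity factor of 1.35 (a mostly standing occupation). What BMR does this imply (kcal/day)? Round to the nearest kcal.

2797 kcal/day

BMR = TEE ÷ activity factor = 3776 ÷ 1.35 = 2797.037 kcal/day.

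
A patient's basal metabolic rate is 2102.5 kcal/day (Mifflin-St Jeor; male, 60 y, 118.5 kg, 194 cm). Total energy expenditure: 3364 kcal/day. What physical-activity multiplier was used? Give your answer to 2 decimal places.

Activity factor = TEE ÷ BMR = 3364 ÷ 2102.5 = 1.6.

1.60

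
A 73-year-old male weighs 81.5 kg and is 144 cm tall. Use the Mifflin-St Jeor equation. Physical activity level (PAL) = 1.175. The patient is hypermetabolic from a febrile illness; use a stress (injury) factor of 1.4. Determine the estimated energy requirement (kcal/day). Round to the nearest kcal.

Mifflin-St Jeor (male): BMR = 10(81.5) + 6.25(144) − 5(73) + 5 = 815 + 900 − 365 + 5 = 1355 kcal/day.
TEE = BMR × activity factor = 1355 × 1.175 = 1592.125 kcal/day.
Apply stress factor: 1592.125 × 1.4 = 2228.975 kcal/day.

2229 kcal/day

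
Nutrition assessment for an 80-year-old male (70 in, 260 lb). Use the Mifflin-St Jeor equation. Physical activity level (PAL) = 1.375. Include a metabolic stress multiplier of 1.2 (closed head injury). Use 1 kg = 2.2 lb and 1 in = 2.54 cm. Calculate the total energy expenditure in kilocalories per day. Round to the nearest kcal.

Convert to metric: weight = 260 ÷ 2.2 = 118.1818 kg; height = 70 × 2.54 = 177.8 cm.
Mifflin-St Jeor (male): BMR = 10(118.1818) + 6.25(177.8) − 5(80) + 5 = 1181.8182 + 1111.25 − 400 + 5 = 1898.0682 kcal/day.
TEE = BMR × activity factor = 1898.0682 × 1.375 = 2609.8438 kcal/day.
Apply stress factor: 2609.8438 × 1.2 = 3131.8125 kcal/day.

3132 kilocalories per day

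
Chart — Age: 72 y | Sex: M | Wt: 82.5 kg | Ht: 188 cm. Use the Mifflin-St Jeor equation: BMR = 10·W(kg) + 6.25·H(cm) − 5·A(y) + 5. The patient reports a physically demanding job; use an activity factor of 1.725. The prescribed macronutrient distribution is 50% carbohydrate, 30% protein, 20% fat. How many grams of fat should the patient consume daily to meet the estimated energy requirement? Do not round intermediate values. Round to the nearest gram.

63 g/day

Mifflin-St Jeor (male): BMR = 10(82.5) + 6.25(188) − 5(72) + 5 = 825 + 1175 − 360 + 5 = 1645 kcal/day.
TEE = 1645 × 1.725 = 2837.625 kcal/day.
Fat energy = 20% × 2837.625 = 567.525 kcal.
Fat = 567.525 ÷ 9 kcal/g = 63.0583 g.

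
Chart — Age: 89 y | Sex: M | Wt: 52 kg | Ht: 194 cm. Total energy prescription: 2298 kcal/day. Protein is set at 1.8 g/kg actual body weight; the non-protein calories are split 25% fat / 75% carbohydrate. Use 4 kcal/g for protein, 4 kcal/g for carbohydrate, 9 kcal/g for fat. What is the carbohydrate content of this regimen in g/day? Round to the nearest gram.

361 g/day

Protein = 1.8 × 52 = 93.6 g → 93.6 × 4 = 374.4 kcal.
Non-protein calories = 2298 − 374.4 = 1923.6 kcal.
Fat: 25% × 1923.6 = 480.9 kcal; carbohydrate: 1442.7 kcal.
Carbohydrate: 1442.7 kcal ÷ 4 kcal/g = 360.675 g.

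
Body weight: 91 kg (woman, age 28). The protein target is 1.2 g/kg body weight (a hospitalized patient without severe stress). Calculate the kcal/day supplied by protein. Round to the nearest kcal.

437 kcal/day

Protein = 1.2 g/kg × 91 kg = 109.2 g/day.
Protein energy = 109.2 g × 4 kcal/g = 436.8 kcal/day.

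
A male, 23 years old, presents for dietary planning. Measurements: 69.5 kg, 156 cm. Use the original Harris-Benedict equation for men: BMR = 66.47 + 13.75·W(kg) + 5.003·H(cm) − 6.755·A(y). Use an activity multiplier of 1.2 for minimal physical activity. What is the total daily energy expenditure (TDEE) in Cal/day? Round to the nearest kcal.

Harris-Benedict: BMR = 66.47 + 13.75(69.5) + 5.003(156) − 6.755(23) = 1647.198 kcal/day.
TEE = BMR × activity factor = 1647.198 × 1.2 = 1976.6376 kcal/day.

1977 Cal/day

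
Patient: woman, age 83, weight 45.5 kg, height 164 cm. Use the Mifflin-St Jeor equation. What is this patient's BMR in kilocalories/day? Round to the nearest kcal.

904 kilocalories/day

Mifflin-St Jeor (female): BMR = 10(45.5) + 6.25(164) − 5(83) − 161 = 455 + 1025 − 415 − 161 = 904 kcal/day.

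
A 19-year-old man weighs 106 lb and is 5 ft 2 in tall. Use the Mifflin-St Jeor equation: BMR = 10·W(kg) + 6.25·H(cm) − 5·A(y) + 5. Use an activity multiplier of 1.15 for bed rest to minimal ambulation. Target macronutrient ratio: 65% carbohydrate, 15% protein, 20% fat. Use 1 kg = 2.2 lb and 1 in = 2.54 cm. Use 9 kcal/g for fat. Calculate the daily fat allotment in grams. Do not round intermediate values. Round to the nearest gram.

35 g/day

Convert to metric: weight = 106 ÷ 2.2 = 48.1818 kg; height = (5×12 + 2) × 2.54 = 62 × 2.54 = 157.48 cm.
Mifflin-St Jeor (male): BMR = 10(48.1818) + 6.25(157.48) − 5(19) + 5 = 481.8182 + 984.25 − 95 + 5 = 1376.0682 kcal/day.
TEE = 1376.0682 × 1.15 = 1582.4784 kcal/day.
Fat energy = 20% × 1582.4784 = 316.4957 kcal.
Fat = 316.4957 ÷ 9 kcal/g = 35.1662 g.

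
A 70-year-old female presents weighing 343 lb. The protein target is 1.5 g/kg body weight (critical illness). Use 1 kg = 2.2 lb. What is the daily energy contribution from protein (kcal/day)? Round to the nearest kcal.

935 kcal/day

Weight in kg = 343 ÷ 2.2 = 155.9091 kg.
Protein = 1.5 g/kg × 155.9091 kg = 233.8636 g/day.
Protein energy = 233.8636 g × 4 kcal/g = 935.4545 kcal/day.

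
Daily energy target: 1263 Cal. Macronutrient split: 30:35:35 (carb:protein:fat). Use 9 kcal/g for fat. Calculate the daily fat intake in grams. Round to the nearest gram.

49 g/day

Fat energy = 35% × 1263 = 442.05 kcal.
At 9 kcal/g: 442.05 ÷ 9 = 49.1167 g.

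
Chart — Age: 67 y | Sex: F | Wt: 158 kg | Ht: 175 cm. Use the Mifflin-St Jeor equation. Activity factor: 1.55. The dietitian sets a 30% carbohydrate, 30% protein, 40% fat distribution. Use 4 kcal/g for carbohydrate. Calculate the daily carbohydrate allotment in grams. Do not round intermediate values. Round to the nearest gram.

253 g/day

Mifflin-St Jeor (female): BMR = 10(158) + 6.25(175) − 5(67) − 161 = 1580 + 1093.75 − 335 − 161 = 2177.75 kcal/day.
TEE = 2177.75 × 1.55 = 3375.5125 kcal/day.
Carbohydrate energy = 30% × 3375.5125 = 1012.6538 kcal.
Carbohydrate = 1012.6538 ÷ 4 kcal/g = 253.1634 g.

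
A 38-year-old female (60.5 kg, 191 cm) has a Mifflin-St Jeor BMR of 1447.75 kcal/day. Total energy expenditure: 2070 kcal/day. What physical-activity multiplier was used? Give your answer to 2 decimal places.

1.43

Activity factor = TEE ÷ BMR = 2070 ÷ 1447.75 = 1.43.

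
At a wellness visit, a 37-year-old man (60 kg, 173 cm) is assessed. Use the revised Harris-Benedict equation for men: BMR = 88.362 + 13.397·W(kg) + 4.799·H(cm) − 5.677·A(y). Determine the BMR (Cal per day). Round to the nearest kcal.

1512 Cal per day

Harris-Benedict: BMR = 88.362 + 13.397(60) + 4.799(173) − 5.677(37) = 1512.36 kcal/day.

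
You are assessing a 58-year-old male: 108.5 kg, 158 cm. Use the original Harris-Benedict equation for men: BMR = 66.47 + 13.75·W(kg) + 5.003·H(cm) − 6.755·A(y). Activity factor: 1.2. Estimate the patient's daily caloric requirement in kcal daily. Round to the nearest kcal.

2348 kcal daily

Harris-Benedict: BMR = 66.47 + 13.75(108.5) + 5.003(158) − 6.755(58) = 1957.029 kcal/day.
TEE = BMR × activity factor = 1957.029 × 1.2 = 2348.4348 kcal/day.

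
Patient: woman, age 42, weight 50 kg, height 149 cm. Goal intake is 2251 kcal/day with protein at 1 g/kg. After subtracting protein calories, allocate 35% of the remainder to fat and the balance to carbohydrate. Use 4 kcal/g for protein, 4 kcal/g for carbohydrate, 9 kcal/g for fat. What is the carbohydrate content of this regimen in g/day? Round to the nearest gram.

Protein = 1 × 50 = 50 g → 50 × 4 = 200 kcal.
Non-protein calories = 2251 − 200 = 2051 kcal.
Fat: 35% × 2051 = 717.85 kcal; carbohydrate: 1333.15 kcal.
Carbohydrate: 1333.15 kcal ÷ 4 kcal/g = 333.2875 g.

333 g/day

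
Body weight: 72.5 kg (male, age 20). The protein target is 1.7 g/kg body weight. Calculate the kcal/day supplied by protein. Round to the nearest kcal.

Protein = 1.7 g/kg × 72.5 kg = 123.25 g/day.
Protein energy = 123.25 g × 4 kcal/g = 493 kcal/day.

493 kcal/day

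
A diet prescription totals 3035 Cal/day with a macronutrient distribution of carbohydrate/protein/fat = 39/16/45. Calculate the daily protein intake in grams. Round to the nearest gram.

121 g/day

Protein energy = 16% × 3035 = 485.6 kcal.
At 4 kcal/g: 485.6 ÷ 4 = 121.4 g.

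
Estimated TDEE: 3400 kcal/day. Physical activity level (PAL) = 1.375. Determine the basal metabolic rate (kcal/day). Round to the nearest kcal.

2473 kcal/day

BMR = TEE ÷ activity factor = 3400 ÷ 1.375 = 2472.7273 kcal/day.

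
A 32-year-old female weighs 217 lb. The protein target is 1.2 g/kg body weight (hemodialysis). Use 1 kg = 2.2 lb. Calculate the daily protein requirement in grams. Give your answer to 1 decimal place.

118.4 g/day

Weight in kg = 217 ÷ 2.2 = 98.6364 kg.
Protein = 1.2 g/kg × 98.6364 kg = 118.3636 g/day.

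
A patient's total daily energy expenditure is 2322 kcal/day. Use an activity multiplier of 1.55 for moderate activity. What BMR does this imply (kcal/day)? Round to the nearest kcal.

BMR = TEE ÷ activity factor = 2322 ÷ 1.55 = 1498.0645 kcal/day.

1498 kcal/day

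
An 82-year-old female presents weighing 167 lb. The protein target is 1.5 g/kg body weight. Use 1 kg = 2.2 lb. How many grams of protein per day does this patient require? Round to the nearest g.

114 g/day

Weight in kg = 167 ÷ 2.2 = 75.9091 kg.
Protein = 1.5 g/kg × 75.9091 kg = 113.8636 g/day.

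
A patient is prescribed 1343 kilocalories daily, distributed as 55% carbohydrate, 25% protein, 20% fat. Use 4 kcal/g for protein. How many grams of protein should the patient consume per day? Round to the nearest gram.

Protein energy = 25% × 1343 = 335.75 kcal.
At 4 kcal/g: 335.75 ÷ 4 = 83.9375 g.

84 g/day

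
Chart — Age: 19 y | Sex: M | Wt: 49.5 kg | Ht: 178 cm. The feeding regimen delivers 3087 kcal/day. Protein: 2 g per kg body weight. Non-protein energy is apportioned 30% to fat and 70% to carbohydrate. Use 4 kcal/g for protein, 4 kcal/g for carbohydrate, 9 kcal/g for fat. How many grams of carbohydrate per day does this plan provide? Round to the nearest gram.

471 g/day

Protein = 2 × 49.5 = 99 g → 99 × 4 = 396 kcal.
Non-protein calories = 3087 − 396 = 2691 kcal.
Fat: 30% × 2691 = 807.3 kcal; carbohydrate: 1883.7 kcal.
Carbohydrate: 1883.7 kcal ÷ 4 kcal/g = 470.925 g.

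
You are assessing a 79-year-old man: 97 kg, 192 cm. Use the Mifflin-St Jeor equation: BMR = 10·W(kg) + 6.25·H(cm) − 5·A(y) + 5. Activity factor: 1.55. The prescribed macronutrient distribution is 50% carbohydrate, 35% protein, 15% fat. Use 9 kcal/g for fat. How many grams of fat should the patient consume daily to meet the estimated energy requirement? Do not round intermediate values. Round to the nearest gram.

46 g/day

Mifflin-St Jeor (male): BMR = 10(97) + 6.25(192) − 5(79) + 5 = 970 + 1200 − 395 + 5 = 1780 kcal/day.
TEE = 1780 × 1.55 = 2759 kcal/day.
Fat energy = 15% × 2759 = 413.85 kcal.
Fat = 413.85 ÷ 9 kcal/g = 45.9833 g.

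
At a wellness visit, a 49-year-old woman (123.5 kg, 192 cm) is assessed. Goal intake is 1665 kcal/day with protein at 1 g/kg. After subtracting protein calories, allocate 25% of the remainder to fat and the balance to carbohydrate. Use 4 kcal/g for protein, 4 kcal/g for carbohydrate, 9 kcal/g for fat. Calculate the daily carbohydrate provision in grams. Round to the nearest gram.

220 g/day

Protein = 1 × 123.5 = 123.5 g → 123.5 × 4 = 494 kcal.
Non-protein calories = 1665 − 494 = 1171 kcal.
Fat: 25% × 1171 = 292.75 kcal; carbohydrate: 878.25 kcal.
Carbohydrate: 878.25 kcal ÷ 4 kcal/g = 219.5625 g.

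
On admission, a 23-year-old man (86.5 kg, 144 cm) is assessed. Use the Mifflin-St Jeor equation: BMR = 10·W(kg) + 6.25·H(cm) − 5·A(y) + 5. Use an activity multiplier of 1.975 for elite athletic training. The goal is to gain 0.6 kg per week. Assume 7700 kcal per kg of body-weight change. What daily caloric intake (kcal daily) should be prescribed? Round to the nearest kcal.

Mifflin-St Jeor (male): BMR = 10(86.5) + 6.25(144) − 5(23) + 5 = 865 + 900 − 115 + 5 = 1655 kcal/day.
TEE = 1655 × 1.975 = 3268.625 kcal/day.
Required daily surplus = 0.6 × 7700 ÷ 7 = 660 kcal/day.
Target intake = 3268.625 + 660 = 3928.625 kcal/day.

3929 kcal daily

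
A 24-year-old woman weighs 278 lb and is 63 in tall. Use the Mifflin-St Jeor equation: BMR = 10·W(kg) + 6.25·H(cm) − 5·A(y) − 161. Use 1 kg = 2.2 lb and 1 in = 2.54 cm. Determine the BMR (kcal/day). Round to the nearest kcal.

Convert to metric: weight = 278 ÷ 2.2 = 126.3636 kg; height = 63 × 2.54 = 160.02 cm.
Mifflin-St Jeor (female): BMR = 10(126.3636) + 6.25(160.02) − 5(24) − 161 = 1263.6364 + 1000.125 − 120 − 161 = 1982.7614 kcal/day.

1983 kcal/day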